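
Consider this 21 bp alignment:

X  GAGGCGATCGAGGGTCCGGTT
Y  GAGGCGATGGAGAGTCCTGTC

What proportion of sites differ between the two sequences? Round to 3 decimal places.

The sequences differ at 4 of 21 positions (sites 9, 13, 18, 21).
p = 4/21 = 0.190476… ≈ 0.190 (to 3 d.p.).

0.190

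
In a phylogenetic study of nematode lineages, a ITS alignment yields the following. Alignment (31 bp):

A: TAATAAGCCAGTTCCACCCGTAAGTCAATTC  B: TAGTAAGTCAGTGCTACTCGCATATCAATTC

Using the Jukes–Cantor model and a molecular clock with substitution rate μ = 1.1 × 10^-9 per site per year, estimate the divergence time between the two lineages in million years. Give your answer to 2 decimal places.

143.77

The sequences differ at 8 of 31 sites (3, 8, 13, 15, 18, 21, 23, 24), so p = 8/31 ≈ 0.258065.
d = −(3/4) ln(1 − 4p/3) = −0.75 ln(1 − 0.344087) = −0.75 ln(0.655913)
  = −0.75 × (-0.421727) = 0.316295 substitutions/site.
Under a molecular clock d = 2μt, so t = d/(2μ) = 0.316295 / (2 × 1.1 × 10^-9) = 143.77 million years.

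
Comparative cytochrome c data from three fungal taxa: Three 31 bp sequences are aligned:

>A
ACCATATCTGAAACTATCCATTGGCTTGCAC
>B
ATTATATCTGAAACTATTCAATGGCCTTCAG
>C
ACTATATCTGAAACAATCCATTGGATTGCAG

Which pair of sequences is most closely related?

A–B: 7/31 differ, p = 0.226, d = 0.269.
A–C: 4/31 differ, p = 0.129, d = 0.142.
B–C: 7/31 differ, p = 0.226, d = 0.269.
The smallest distance is between A and C.

A and C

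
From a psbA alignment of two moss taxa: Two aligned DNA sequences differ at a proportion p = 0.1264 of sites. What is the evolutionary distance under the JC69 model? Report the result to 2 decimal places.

0.14

d = −(3/4) ln(1 − 4p/3) = −0.75 ln(1 − 0.168533) = −0.75 ln(0.831467)
  = −0.75 × (-0.184564) = 0.138423 substitutions/site.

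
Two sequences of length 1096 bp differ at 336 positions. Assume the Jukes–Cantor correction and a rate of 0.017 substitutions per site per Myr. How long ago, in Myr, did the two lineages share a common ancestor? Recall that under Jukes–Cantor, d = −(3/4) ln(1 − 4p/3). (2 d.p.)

11.59

p = 336/1096 ≈ 0.306569.
d = −(3/4) ln(1 − 4p/3) = −0.75 ln(1 − 0.408759) = −0.75 ln(0.591241)
  = −0.75 × (-0.525532) = 0.394149 substitutions/site.
Under a molecular clock d = 2μt, so t = d/(2μ) = 0.394149 / (2 × 0.017) = 11.59 Myr.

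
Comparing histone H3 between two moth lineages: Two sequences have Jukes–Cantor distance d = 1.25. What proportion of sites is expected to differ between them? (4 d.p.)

p = (3/4)(1 − e^(−4d/3)) = 0.75 × (1 − e^(-1.666667)) = 0.75 × (1 − 0.188876) = 0.608343.

0.6083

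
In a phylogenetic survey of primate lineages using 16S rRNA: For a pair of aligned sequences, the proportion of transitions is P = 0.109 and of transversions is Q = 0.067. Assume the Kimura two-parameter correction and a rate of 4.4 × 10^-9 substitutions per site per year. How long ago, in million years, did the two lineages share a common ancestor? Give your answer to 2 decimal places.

Under the Kimura two-parameter model, d = −½ ln(1 − 2P − Q) − ¼ ln(1 − 2Q).
1 − 2P − Q = 0.715, giving −½ ln(0.715) = 0.167736.
1 − 2Q = 0.866, giving −¼ ln(0.866) = 0.035968.
d = 0.167736 + 0.035968 = 0.203704.
Under a molecular clock d = 2μt, so t = d/(2μ) = 0.203704 / (2 × 4.4 × 10^-9) = 23.15 million years.

23.15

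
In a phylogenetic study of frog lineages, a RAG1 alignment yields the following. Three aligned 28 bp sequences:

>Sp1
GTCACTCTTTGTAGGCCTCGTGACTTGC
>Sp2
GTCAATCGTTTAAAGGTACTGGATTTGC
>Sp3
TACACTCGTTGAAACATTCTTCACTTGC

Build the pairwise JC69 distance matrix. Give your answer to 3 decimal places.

d(Sp1,Sp2) = 0.556, d(Sp1,Sp3) = 0.485, d(Sp2,Sp3) = 0.485

Sp1–Sp2: 11/28 sites differ → p ≈ 0.392857, d = −0.75 ln(1 − 0.523809) = 0.556452 ≈ 0.556.
Sp1–Sp3: 10/28 sites differ → p ≈ 0.357143, d = −0.75 ln(1 − 0.476191) = 0.484971 ≈ 0.485.
Sp2–Sp3: 10/28 sites differ → p ≈ 0.357143, d = −0.75 ln(1 − 0.476191) = 0.484971 ≈ 0.485.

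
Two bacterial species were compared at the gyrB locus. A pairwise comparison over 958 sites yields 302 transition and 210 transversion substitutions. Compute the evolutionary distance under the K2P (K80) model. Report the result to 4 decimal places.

1.0918

P = 302/958 ≈ 0.31524 and Q = 210/958 ≈ 0.219207.
Under the Kimura two-parameter model, d = −½ ln(1 − 2P − Q) − ¼ ln(1 − 2Q).
1 − 2P − Q = 0.150313, giving −½ ln(0.150313) = 0.947518.
1 − 2Q = 0.561586, giving −¼ ln(0.561586) = 0.144248.
d = 0.947518 + 0.144248 = 1.091766.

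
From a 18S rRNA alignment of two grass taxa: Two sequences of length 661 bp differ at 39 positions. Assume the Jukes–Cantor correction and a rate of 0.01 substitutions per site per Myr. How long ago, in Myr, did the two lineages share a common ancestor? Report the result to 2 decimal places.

3.07

p = 39/661 ≈ 0.059002.
d = −(3/4) ln(1 − 4p/3) = −0.75 ln(1 − 0.078669) = −0.75 ln(0.921331)
  = −0.75 × (-0.081936) = 0.061452 substitutions/site.
Under a molecular clock d = 2μt, so t = d/(2μ) = 0.061452 / (2 × 0.01) = 3.07 Myr.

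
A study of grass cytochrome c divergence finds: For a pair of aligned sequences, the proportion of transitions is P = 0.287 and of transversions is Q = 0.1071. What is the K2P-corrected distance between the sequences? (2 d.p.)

Under the Kimura two-parameter model, d = −½ ln(1 − 2P − Q) − ¼ ln(1 − 2Q).
1 − 2P − Q = 0.3189, giving −½ ln(0.3189) = 0.571439.
1 − 2Q = 0.7858, giving −¼ ln(0.7858) = 0.060263.
d = 0.571439 + 0.060263 = 0.631702.

0.63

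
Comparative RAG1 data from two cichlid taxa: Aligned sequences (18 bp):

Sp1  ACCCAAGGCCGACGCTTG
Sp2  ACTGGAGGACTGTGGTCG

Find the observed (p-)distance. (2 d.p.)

0.50

The sequences differ at 9 of 18 positions (sites 3, 4, 5, 9, 11, 12, 13, 15, 17).
p = 9/18 = 0.50.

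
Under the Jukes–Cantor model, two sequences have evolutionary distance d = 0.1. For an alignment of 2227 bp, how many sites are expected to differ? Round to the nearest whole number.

208

Invert JC69: p = (3/4)(1 − e^(−4d/3)) = 0.75 × (1 − e^(-0.133333)) = 0.75 × (1 − 0.875174) = 0.093620.
Expected differing sites = pL ≈ 0.093620 × 2227 = 208.49174 ≈ 208.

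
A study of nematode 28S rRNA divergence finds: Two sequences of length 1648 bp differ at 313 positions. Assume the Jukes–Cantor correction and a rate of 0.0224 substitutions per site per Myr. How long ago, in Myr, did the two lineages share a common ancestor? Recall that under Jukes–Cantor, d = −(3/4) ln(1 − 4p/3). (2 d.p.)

4.89

p = 313/1648 ≈ 0.189927.
d = −(3/4) ln(1 − 4p/3) = −0.75 ln(1 − 0.253236) = −0.75 ln(0.746764)
  = −0.75 × (-0.292006) = 0.219005 substitutions/site.
Under a molecular clock d = 2μt, so t = d/(2μ) = 0.219005 / (2 × 0.0224) = 4.89 Myr.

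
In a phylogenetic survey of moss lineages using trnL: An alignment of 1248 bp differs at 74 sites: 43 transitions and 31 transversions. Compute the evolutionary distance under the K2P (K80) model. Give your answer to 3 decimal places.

P = 43/1248 ≈ 0.034455 and Q = 31/1248 ≈ 0.02484.
Under the Kimura two-parameter model, d = −½ ln(1 − 2P − Q) − ¼ ln(1 − 2Q).
1 − 2P − Q = 0.90625, giving −½ ln(0.90625) = 0.049220.
1 − 2Q = 0.95032, giving −¼ ln(0.95032) = 0.012739.
d = 0.049220 + 0.012739 = 0.061959.

0.062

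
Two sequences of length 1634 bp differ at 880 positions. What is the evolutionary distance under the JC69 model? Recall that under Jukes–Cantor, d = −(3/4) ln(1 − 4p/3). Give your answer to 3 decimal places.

0.950

p = 880/1634 ≈ 0.538556.
d = −(3/4) ln(1 − 4p/3) = −0.75 ln(1 − 0.718075) = −0.75 ln(0.281925)
  = −0.75 × (-1.266114) = 0.949586 substitutions/site.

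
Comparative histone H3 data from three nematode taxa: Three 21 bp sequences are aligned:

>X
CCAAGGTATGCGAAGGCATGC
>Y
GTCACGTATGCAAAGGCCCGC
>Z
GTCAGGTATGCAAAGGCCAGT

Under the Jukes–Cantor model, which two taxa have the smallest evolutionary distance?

Y and Z

X–Y: 7/21 differ, p = 0.333, d = 0.441.
X–Z: 7/21 differ, p = 0.333, d = 0.441.
Y–Z: 3/21 differ, p = 0.143, d = 0.158.
The smallest distance is between Y and Z.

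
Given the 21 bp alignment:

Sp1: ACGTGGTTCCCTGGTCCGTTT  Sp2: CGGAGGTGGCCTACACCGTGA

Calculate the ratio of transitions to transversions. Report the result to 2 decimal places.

Transitions are A↔G and C↔T; transversions are all other mismatches.
Transitions: 1. Transversions: 9.
R = 1/9 = 0.111111… ≈ 0.11 (to 2 d.p.).

0.11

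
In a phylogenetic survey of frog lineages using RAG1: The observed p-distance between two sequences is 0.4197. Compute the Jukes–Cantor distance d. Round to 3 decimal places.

0.615

d = −(3/4) ln(1 − 4p/3) = −0.75 ln(1 − 0.5596) = −0.75 ln(0.4404)
  = −0.75 × (-0.820072) = 0.615054 substitutions/site.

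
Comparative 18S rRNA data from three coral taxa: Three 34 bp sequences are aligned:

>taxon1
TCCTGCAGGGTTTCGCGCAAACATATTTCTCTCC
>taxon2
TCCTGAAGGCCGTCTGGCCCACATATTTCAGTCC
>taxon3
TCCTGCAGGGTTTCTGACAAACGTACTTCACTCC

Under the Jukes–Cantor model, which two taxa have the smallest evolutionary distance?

taxon1–taxon2: 10/34 differ, p = 0.294, d = 0.373.
taxon1–taxon3: 6/34 differ, p = 0.176, d = 0.201.
taxon2–taxon3: 10/34 differ, p = 0.294, d = 0.373.
The smallest distance is between taxon1 and taxon3.

taxon1 and taxon3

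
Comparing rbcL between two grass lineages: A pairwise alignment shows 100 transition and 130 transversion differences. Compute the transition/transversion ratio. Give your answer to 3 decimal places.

R = 100/130 = 0.769230… ≈ 0.769 (to 3 d.p.).

0.769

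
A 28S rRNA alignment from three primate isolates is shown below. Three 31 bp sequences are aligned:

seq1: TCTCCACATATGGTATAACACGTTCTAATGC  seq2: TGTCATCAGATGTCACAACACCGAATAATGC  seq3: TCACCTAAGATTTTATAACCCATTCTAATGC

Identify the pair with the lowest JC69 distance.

seq1–seq2: 11/31 differ, p = 0.355, d = 0.481.
seq1–seq3: 8/31 differ, p = 0.258, d = 0.316.
seq2–seq3: 12/31 differ, p = 0.387, d = 0.544.
The smallest distance is between seq1 and seq3.

seq1 and seq3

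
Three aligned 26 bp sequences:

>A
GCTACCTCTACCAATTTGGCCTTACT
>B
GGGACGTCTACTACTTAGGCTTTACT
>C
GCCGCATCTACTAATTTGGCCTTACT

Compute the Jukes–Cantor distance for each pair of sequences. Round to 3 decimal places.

A–B: 7/26 sites differ → p ≈ 0.269231, d = −0.75 ln(1 − 0.358975) = 0.333515 ≈ 0.334.
A–C: 4/26 sites differ → p ≈ 0.153846, d = −0.75 ln(1 − 0.205128) = 0.172181 ≈ 0.172.
B–C: 7/26 sites differ → p ≈ 0.269231, d = −0.75 ln(1 − 0.358975) = 0.333515 ≈ 0.334.

d(A,B) = 0.334, d(A,C) = 0.172, d(B,C) = 0.334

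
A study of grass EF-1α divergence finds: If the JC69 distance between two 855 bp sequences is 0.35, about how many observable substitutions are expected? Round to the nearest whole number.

Invert JC69: p = (3/4)(1 − e^(−4d/3)) = 0.75 × (1 − e^(-0.466667)) = 0.75 × (1 − 0.627089) = 0.279683.
Expected differing sites = pL ≈ 0.279683 × 855 = 239.128965 ≈ 239.

239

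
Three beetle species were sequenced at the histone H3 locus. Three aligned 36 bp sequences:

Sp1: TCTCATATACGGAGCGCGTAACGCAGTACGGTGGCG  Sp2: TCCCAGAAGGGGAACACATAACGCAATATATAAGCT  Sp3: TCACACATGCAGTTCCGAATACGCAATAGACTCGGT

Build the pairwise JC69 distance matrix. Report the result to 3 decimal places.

Sp1–Sp2: 15/36 sites differ → p ≈ 0.416667, d = −0.75 ln(1 − 0.555556) = 0.608198 ≈ 0.608.
Sp1–Sp3: 18/36 sites differ → p = 0.5, d = −0.75 ln(1 − 0.666667) = 0.823960 ≈ 0.824.
Sp2–Sp3: 16/36 sites differ → p ≈ 0.444444, d = −0.75 ln(1 − 0.592592) = 0.673455 ≈ 0.673.

d(Sp1,Sp2) = 0.608, d(Sp1,Sp3) = 0.824, d(Sp2,Sp3) = 0.673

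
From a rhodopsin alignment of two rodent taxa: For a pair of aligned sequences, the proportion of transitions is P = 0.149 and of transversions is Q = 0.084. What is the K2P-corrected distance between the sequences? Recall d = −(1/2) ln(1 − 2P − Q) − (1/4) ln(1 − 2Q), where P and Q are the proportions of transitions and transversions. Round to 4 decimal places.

0.2866

Under the Kimura two-parameter model, d = −½ ln(1 − 2P − Q) − ¼ ln(1 − 2Q).
1 − 2P − Q = 0.618, giving −½ ln(0.618) = 0.240633.
1 − 2Q = 0.832, giving −¼ ln(0.832) = 0.045981.
d = 0.240633 + 0.045981 = 0.286614.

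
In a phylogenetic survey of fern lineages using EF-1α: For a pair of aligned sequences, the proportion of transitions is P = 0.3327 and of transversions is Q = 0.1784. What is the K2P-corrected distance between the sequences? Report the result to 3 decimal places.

1.039

Under the Kimura two-parameter model, d = −½ ln(1 − 2P − Q) − ¼ ln(1 − 2Q).
1 − 2P − Q = 0.1562, giving −½ ln(0.1562) = 0.928309.
1 − 2Q = 0.6432, giving −¼ ln(0.6432) = 0.110325.
d = 0.928309 + 0.110325 = 1.038634.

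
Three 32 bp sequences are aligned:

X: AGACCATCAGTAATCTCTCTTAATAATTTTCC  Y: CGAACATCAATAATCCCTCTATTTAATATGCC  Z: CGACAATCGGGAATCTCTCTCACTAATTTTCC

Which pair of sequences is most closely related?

X and Z

X–Y: 9/32 differ, p = 0.281, d = 0.353.
X–Z: 6/32 differ, p = 0.188, d = 0.216.
Y–Z: 11/32 differ, p = 0.344, d = 0.460.
The smallest distance is between X and Z.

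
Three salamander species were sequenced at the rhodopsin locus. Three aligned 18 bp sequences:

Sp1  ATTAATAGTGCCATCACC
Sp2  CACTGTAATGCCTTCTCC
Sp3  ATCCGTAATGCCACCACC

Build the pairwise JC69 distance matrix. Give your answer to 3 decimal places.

d(Sp1,Sp2) = 0.673, d(Sp1,Sp3) = 0.347, d(Sp2,Sp3) = 0.441

Sp1–Sp2: 8/18 sites differ → p ≈ 0.444444, d = −0.75 ln(1 − 0.592592) = 0.673455 ≈ 0.673.
Sp1–Sp3: 5/18 sites differ → p ≈ 0.277778, d = −0.75 ln(1 − 0.370371) = 0.346968 ≈ 0.347.
Sp2–Sp3: 6/18 sites differ → p ≈ 0.333333, d = −0.75 ln(1 − 0.444444) = 0.440839 ≈ 0.441.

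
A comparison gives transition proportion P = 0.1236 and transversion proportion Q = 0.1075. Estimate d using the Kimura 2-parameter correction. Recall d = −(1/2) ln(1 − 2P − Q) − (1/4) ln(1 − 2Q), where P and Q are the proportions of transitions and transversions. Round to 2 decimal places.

0.28

Under the Kimura two-parameter model, d = −½ ln(1 − 2P − Q) − ¼ ln(1 − 2Q).
1 − 2P − Q = 0.6453, giving −½ ln(0.6453) = 0.219020.
1 − 2Q = 0.785, giving −¼ ln(0.785) = 0.060518.
d = 0.219020 + 0.060518 = 0.279538.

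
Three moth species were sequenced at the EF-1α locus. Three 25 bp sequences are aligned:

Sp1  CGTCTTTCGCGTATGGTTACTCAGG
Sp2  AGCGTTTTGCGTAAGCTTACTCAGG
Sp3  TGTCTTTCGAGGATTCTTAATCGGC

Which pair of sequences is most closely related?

Sp1 and Sp2

Sp1–Sp2: 6/25 differ, p = 0.240, d = 0.289.
Sp1–Sp3: 8/25 differ, p = 0.320, d = 0.417.
Sp2–Sp3: 11/25 differ, p = 0.440, d = 0.663.
The smallest distance is between Sp1 and Sp2.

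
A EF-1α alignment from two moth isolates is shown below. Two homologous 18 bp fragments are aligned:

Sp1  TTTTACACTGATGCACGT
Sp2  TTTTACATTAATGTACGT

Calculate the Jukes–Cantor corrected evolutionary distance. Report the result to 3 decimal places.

0.188

The sequences differ at 3 of 18 sites (8, 10, 14), so p = 3/18 ≈ 0.166667.
d = −(3/4) ln(1 − 4p/3) = −0.75 ln(1 − 0.222223) = −0.75 ln(0.777777)
  = −0.75 × (-0.251315) = 0.188486 substitutions/site.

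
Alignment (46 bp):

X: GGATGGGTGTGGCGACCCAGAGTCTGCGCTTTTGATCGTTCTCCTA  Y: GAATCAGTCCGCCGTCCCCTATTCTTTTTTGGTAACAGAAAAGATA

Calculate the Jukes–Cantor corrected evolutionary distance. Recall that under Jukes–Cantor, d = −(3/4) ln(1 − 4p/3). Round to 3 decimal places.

The sequences differ at 25 of 46 sites, so p = 25/46 ≈ 0.543478.
d = −(3/4) ln(1 − 4p/3) = −0.75 ln(1 − 0.724637) = −0.75 ln(0.275363)
  = −0.75 × (-1.289665) = 0.967249 substitutions/site.

0.967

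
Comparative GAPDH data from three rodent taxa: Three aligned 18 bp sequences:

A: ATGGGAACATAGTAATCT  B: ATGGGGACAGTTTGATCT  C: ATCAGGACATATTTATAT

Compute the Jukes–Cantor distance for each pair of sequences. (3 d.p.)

A–B: 5/18 sites differ → p ≈ 0.277778, d = −0.75 ln(1 − 0.370371) = 0.346968 ≈ 0.347.
A–C: 6/18 sites differ → p ≈ 0.333333, d = −0.75 ln(1 − 0.444444) = 0.440839 ≈ 0.441.
B–C: 6/18 sites differ → p ≈ 0.333333, d = −0.75 ln(1 − 0.444444) = 0.440839 ≈ 0.441.

d(A,B) = 0.347, d(A,C) = 0.441, d(B,C) = 0.441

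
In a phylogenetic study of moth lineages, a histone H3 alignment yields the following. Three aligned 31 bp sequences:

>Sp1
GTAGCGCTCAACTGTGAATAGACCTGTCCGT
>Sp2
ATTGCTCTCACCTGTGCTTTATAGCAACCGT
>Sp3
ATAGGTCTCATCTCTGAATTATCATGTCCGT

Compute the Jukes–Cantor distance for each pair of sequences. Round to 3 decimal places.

d(Sp1,Sp2) = 0.691, d(Sp1,Sp3) = 0.367, d(Sp2,Sp3) = 0.481

Sp1–Sp2: 14/31 sites differ → p ≈ 0.451613, d = −0.75 ln(1 − 0.602151) = 0.691262 ≈ 0.691.
Sp1–Sp3: 9/31 sites differ → p ≈ 0.290323, d = −0.75 ln(1 − 0.387097) = 0.367161 ≈ 0.367.
Sp2–Sp3: 11/31 sites differ → p ≈ 0.354839, d = −0.75 ln(1 − 0.473119) = 0.480585 ≈ 0.481.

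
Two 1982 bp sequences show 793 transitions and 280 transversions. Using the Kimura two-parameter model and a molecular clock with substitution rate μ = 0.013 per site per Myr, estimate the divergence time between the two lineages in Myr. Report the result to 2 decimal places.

57.77

P = 793/1982 ≈ 0.400101 and Q = 280/1982 ≈ 0.141271.
Under the Kimura two-parameter model, d = −½ ln(1 − 2P − Q) − ¼ ln(1 − 2Q).
1 − 2P − Q = 0.058527, giving −½ ln(0.058527) = 1.419134.
1 − 2Q = 0.717458, giving −¼ ln(0.717458) = 0.083010.
d = 1.419134 + 0.083010 = 1.502144.
Under a molecular clock d = 2μt, so t = d/(2μ) = 1.502144 / (2 × 0.013) = 57.77 Myr.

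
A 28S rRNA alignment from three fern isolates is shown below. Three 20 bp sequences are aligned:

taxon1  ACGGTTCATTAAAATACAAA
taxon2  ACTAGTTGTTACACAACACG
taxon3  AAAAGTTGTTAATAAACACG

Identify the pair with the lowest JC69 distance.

taxon2 and taxon3

taxon1–taxon2: 10/20 differ, p = 0.500, d = 0.824.
taxon1–taxon3: 10/20 differ, p = 0.500, d = 0.824.
taxon2–taxon3: 5/20 differ, p = 0.250, d = 0.304.
The smallest distance is between taxon2 and taxon3.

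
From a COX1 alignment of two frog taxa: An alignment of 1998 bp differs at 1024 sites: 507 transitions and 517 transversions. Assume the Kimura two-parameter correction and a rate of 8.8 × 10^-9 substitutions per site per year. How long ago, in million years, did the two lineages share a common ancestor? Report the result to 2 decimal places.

51.65

P = 507/1998 ≈ 0.253754 and Q = 517/1998 ≈ 0.258759.
Under the Kimura two-parameter model, d = −½ ln(1 − 2P − Q) − ¼ ln(1 − 2Q).
1 − 2P − Q = 0.233733, giving −½ ln(0.233733) = 0.726788.
1 − 2Q = 0.482482, giving −¼ ln(0.482482) = 0.182203.
d = 0.726788 + 0.182203 = 0.908991.
Under a molecular clock d = 2μt, so t = d/(2μ) = 0.908991 / (2 × 8.8 × 10^-9) = 51.65 million years.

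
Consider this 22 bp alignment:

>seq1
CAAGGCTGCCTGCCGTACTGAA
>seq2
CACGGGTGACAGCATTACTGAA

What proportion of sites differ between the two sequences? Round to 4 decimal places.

The sequences differ at 6 of 22 positions (sites 3, 6, 9, 11, 14, 15).
p = 6/22 = 0.272727… ≈ 0.2727 (to 4 d.p.).

0.2727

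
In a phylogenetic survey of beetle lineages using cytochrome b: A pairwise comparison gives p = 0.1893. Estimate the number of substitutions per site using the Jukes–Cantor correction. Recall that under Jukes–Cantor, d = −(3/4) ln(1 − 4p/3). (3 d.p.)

0.218

d = −(3/4) ln(1 − 4p/3) = −0.75 ln(1 − 0.2524) = −0.75 ln(0.7476)
  = −0.75 × (-0.290887) = 0.218165 substitutions/site.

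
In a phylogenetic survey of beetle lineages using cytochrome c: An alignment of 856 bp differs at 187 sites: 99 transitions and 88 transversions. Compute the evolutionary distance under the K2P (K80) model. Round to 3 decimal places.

0.261

P = 99/856 ≈ 0.115654 and Q = 88/856 ≈ 0.102804.
Under the Kimura two-parameter model, d = −½ ln(1 − 2P − Q) − ¼ ln(1 − 2Q).
1 − 2P − Q = 0.665888, giving −½ ln(0.665888) = 0.203317.
1 − 2Q = 0.794392, giving −¼ ln(0.794392) = 0.057545.
d = 0.203317 + 0.057545 = 0.260862.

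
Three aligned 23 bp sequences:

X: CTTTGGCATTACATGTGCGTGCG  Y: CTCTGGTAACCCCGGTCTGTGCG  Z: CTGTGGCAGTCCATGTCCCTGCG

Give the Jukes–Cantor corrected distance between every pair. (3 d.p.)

d(X,Y) = 0.553, d(X,Z) = 0.257, d(Y,Z) = 0.467

X–Y: 9/23 sites differ → p ≈ 0.391304, d = −0.75 ln(1 − 0.521739) = 0.553199 ≈ 0.553.
X–Z: 5/23 sites differ → p ≈ 0.217391, d = −0.75 ln(1 − 0.289855) = 0.256715 ≈ 0.257.
Y–Z: 8/23 sites differ → p ≈ 0.347826, d = −0.75 ln(1 − 0.463768) = 0.467391 ≈ 0.467.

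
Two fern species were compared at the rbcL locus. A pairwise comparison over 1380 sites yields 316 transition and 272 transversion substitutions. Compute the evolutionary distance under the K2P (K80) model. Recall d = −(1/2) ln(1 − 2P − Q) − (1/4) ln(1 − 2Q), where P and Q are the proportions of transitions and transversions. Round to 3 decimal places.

0.658

P = 316/1380 ≈ 0.228986 and Q = 272/1380 ≈ 0.197101.
Under the Kimura two-parameter model, d = −½ ln(1 − 2P − Q) − ¼ ln(1 − 2Q).
1 − 2P − Q = 0.344927, giving −½ ln(0.344927) = 0.532211.
1 − 2Q = 0.605798, giving −¼ ln(0.605798) = 0.125302.
d = 0.532211 + 0.125302 = 0.657513.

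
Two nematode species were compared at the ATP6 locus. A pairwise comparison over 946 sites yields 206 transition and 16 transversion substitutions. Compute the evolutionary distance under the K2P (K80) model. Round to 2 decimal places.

P = 206/946 ≈ 0.217759 and Q = 16/946 ≈ 0.016913.
Under the Kimura two-parameter model, d = −½ ln(1 − 2P − Q) − ¼ ln(1 − 2Q).
1 − 2P − Q = 0.547569, giving −½ ln(0.547569) = 0.301133.
1 − 2Q = 0.966174, giving −¼ ln(0.966174) = 0.008603.
d = 0.301133 + 0.008603 = 0.309736.

0.31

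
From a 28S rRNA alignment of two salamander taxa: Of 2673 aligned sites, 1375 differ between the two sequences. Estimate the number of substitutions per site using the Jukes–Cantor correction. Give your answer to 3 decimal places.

0.868

p = 1375/2673 ≈ 0.514403.
d = −(3/4) ln(1 − 4p/3) = −0.75 ln(1 − 0.685871) = −0.75 ln(0.314129)
  = −0.75 × (-1.157952) = 0.868464 substitutions/site.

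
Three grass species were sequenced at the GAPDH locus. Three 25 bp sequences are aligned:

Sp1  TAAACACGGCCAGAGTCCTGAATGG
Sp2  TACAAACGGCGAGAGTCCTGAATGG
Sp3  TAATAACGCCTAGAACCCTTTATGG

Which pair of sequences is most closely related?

Sp1–Sp2: 3/25 differ, p = 0.120, d = 0.131.
Sp1–Sp3: 8/25 differ, p = 0.320, d = 0.417.
Sp2–Sp3: 8/25 differ, p = 0.320, d = 0.417.
The smallest distance is between Sp1 and Sp2.

Sp1 and Sp2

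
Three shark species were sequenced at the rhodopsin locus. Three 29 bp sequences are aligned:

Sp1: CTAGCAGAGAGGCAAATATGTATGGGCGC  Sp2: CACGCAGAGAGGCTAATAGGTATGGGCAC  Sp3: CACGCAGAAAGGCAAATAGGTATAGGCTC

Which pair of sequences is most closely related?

Sp2 and Sp3

Sp1–Sp2: 5/29 differ, p = 0.172, d = 0.196.
Sp1–Sp3: 6/29 differ, p = 0.207, d = 0.242.
Sp2–Sp3: 4/29 differ, p = 0.138, d = 0.152.
The smallest distance is between Sp2 and Sp3.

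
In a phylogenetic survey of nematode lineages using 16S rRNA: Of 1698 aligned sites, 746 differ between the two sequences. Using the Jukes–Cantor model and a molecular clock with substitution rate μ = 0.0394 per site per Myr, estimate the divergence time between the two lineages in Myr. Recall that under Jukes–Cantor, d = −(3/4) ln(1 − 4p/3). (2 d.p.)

8.39

p = 746/1698 ≈ 0.43934.
d = −(3/4) ln(1 − 4p/3) = −0.75 ln(1 − 0.585787) = −0.75 ln(0.414213)
  = −0.75 × (-0.881375) = 0.661031 substitutions/site.
Under a molecular clock d = 2μt, so t = d/(2μ) = 0.661031 / (2 × 0.0394) = 8.39 Myr.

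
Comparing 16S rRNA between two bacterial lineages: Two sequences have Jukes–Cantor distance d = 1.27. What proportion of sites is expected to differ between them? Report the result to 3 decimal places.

0.612

p = (3/4)(1 − e^(−4d/3)) = 0.75 × (1 − e^(-1.693333)) = 0.75 × (1 − 0.183906) = 0.612071.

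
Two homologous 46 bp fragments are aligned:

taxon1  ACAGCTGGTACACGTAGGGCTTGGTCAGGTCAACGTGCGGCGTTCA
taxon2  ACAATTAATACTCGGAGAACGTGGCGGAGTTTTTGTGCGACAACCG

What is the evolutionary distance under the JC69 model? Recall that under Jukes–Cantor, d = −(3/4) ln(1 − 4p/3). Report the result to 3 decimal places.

The sequences differ at 22 of 46 sites, so p = 22/46 ≈ 0.478261.
d = −(3/4) ln(1 − 4p/3) = −0.75 ln(1 − 0.637681) = −0.75 ln(0.362319)
  = −0.75 × (-1.015230) = 0.761423 substitutions/site.

0.761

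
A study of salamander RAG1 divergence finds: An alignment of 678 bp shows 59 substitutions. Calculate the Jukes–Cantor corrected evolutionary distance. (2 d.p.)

0.09

p = 59/678 ≈ 0.087021.
d = −(3/4) ln(1 − 4p/3) = −0.75 ln(1 − 0.116028) = −0.75 ln(0.883972)
  = −0.75 × (-0.123330) = 0.092498 substitutions/site.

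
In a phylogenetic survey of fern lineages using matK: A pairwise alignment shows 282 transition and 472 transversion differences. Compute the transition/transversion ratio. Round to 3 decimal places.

0.597

R = 282/472 = 0.597457… ≈ 0.597 (to 3 d.p.).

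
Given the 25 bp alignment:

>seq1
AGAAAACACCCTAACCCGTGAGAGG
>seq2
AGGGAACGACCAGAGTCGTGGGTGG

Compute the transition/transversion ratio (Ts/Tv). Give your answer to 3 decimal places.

Transitions are A↔G and C↔T; transversions are all other mismatches.
Transitions: 6. Transversions: 4.
R = 6/4 = 1.500.

1.500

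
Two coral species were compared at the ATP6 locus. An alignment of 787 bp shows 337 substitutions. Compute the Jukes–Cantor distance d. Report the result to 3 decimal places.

p = 337/787 ≈ 0.428208.
d = −(3/4) ln(1 − 4p/3) = −0.75 ln(1 − 0.570944) = −0.75 ln(0.429056)
  = −0.75 × (-0.846168) = 0.634626 substitutions/site.

0.635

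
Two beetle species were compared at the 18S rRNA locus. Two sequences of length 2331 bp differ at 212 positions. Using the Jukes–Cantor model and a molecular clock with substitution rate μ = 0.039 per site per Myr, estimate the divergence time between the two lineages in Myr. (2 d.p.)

1.24

p = 212/2331 ≈ 0.090948.
d = −(3/4) ln(1 − 4p/3) = −0.75 ln(1 − 0.121264) = −0.75 ln(0.878736)
  = −0.75 × (-0.129271) = 0.096953 substitutions/site.
Under a molecular clock d = 2μt, so t = d/(2μ) = 0.096953 / (2 × 0.039) = 1.24 Myr.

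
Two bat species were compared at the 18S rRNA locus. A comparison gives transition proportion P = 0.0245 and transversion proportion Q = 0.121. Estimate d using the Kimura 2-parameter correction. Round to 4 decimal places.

Under the Kimura two-parameter model, d = −½ ln(1 − 2P − Q) − ¼ ln(1 − 2Q).
1 − 2P − Q = 0.83, giving −½ ln(0.83) = 0.093165.
1 − 2Q = 0.758, giving −¼ ln(0.758) = 0.069268.
d = 0.093165 + 0.069268 = 0.162433.

0.1624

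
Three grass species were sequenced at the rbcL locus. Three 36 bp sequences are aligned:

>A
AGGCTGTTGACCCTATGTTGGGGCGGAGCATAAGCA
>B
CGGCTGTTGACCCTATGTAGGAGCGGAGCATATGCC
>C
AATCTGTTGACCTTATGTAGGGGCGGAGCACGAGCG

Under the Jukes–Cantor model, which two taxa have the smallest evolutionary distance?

A–B: 5/36 differ, p = 0.139, d = 0.154.
A–C: 7/36 differ, p = 0.194, d = 0.225.
B–C: 9/36 differ, p = 0.250, d = 0.304.
The smallest distance is between A and B.

A and B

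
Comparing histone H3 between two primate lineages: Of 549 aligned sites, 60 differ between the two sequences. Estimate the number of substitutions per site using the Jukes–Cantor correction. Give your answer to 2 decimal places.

0.12

p = 60/549 ≈ 0.10929.
d = −(3/4) ln(1 − 4p/3) = −0.75 ln(1 − 0.14572) = −0.75 ln(0.85428)
  = −0.75 × (-0.157496) = 0.118122 substitutions/site.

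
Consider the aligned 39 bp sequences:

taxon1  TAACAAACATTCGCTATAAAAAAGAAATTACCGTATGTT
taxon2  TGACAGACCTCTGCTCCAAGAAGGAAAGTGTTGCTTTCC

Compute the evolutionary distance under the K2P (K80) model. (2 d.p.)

0.87

Of 39 sites, 13 differences are transitions and 5 are transversions, so P = 13/39 ≈ 0.333333 and Q = 5/39 ≈ 0.128205.
Under the Kimura two-parameter model, d = −½ ln(1 − 2P − Q) − ¼ ln(1 − 2Q).
1 − 2P − Q = 0.205129, giving −½ ln(0.205129) = 0.792058.
1 − 2Q = 0.74359, giving −¼ ln(0.74359) = 0.074066.
d = 0.792058 + 0.074066 = 0.866124.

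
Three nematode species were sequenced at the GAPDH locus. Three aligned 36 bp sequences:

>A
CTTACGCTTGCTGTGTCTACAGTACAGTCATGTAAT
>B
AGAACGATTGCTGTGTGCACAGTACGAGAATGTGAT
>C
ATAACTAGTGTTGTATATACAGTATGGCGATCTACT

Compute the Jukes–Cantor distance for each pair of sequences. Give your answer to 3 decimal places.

A–B: 11/36 sites differ → p ≈ 0.305556, d = −0.75 ln(1 − 0.407408) = 0.392437 ≈ 0.392.
A–C: 14/36 sites differ → p ≈ 0.388889, d = −0.75 ln(1 − 0.518519) = 0.548166 ≈ 0.548.
B–C: 14/36 sites differ → p ≈ 0.388889, d = −0.75 ln(1 − 0.518519) = 0.548166 ≈ 0.548.

d(A,B) = 0.392, d(A,C) = 0.548, d(B,C) = 0.548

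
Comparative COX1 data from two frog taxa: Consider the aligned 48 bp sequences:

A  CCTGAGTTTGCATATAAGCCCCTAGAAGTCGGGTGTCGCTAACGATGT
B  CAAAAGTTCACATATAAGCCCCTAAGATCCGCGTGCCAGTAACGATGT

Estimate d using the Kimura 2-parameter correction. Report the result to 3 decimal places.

0.346

Of 48 sites, 8 differences are transitions and 5 are transversions, so P = 8/48 ≈ 0.166667 and Q = 5/48 ≈ 0.104167.
Under the Kimura two-parameter model, d = −½ ln(1 − 2P − Q) − ¼ ln(1 − 2Q).
1 − 2P − Q = 0.562499, giving −½ ln(0.562499) = 0.287683.
1 − 2Q = 0.791666, giving −¼ ln(0.791666) = 0.058404.
d = 0.287683 + 0.058404 = 0.346087.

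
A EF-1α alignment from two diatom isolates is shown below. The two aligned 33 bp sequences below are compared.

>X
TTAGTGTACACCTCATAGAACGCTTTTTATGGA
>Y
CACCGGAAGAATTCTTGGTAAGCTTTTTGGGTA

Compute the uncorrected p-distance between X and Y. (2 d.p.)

0.48

The sequences differ at 16 of 33 positions.
p = 16/33 = 0.484848… ≈ 0.48 (to 2 d.p.).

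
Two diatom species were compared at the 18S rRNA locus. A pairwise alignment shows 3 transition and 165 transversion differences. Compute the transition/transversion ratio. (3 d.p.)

0.018

R = 3/165 = 0.018181… ≈ 0.018 (to 3 d.p.).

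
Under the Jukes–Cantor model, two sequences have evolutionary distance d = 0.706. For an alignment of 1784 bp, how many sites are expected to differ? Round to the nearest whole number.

816

Invert JC69: p = (3/4)(1 − e^(−4d/3)) = 0.75 × (1 − e^(-0.941333)) = 0.75 × (1 − 0.390107) = 0.457420.
Expected differing sites = pL ≈ 0.457420 × 1784 = 816.03728 ≈ 816.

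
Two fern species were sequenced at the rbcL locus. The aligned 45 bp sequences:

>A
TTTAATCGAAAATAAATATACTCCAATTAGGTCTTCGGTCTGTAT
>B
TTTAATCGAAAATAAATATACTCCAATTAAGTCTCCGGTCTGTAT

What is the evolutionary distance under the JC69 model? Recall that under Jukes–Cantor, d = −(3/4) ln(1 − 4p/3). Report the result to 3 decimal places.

0.046

The sequences differ at 2 of 45 sites (30, 35), so p = 2/45 ≈ 0.044444.
d = −(3/4) ln(1 − 4p/3) = −0.75 ln(1 − 0.059259) = −0.75 ln(0.940741)
  = −0.75 × (-0.061087) = 0.045815 substitutions/site.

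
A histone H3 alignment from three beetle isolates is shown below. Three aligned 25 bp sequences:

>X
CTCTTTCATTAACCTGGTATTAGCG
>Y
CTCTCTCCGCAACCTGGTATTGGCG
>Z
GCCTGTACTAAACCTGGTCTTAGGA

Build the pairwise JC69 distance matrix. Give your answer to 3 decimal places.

X–Y: 5/25 sites differ → p = 0.2, d = −0.75 ln(1 − 0.266667) = 0.232617 ≈ 0.233.
X–Z: 9/25 sites differ → p = 0.36, d = −0.75 ln(1 − 0.48) = 0.490445 ≈ 0.490.
Y–Z: 10/25 sites differ → p = 0.4, d = −0.75 ln(1 − 0.533333) = 0.571605 ≈ 0.572.

d(X,Y) = 0.233, d(X,Z) = 0.490, d(Y,Z) = 0.572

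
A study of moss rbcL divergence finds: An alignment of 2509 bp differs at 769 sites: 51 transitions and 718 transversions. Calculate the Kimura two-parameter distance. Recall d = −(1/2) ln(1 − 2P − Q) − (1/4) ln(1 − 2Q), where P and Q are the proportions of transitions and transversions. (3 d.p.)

0.410

P = 51/2509 ≈ 0.020327 and Q = 718/2509 ≈ 0.28617.
Under the Kimura two-parameter model, d = −½ ln(1 − 2P − Q) − ¼ ln(1 − 2Q).
1 − 2P − Q = 0.673176, giving −½ ln(0.673176) = 0.197874.
1 − 2Q = 0.42766, giving −¼ ln(0.42766) = 0.212357.
d = 0.197874 + 0.212357 = 0.410231.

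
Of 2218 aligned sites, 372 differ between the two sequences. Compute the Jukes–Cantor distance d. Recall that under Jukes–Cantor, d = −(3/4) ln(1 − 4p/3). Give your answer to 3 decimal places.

p = 372/2218 ≈ 0.167719.
d = −(3/4) ln(1 − 4p/3) = −0.75 ln(1 − 0.223625) = −0.75 ln(0.776375)
  = −0.75 × (-0.253120) = 0.189840 substitutions/site.

0.190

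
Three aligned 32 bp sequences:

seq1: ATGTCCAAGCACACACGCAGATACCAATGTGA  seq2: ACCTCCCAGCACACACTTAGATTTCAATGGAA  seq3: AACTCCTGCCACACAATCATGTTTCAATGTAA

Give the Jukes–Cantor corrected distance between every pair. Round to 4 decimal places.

d(seq1,seq2) = 0.3525, d(seq1,seq3) = 0.5199, d(seq2,seq3) = 0.3525

seq1–seq2: 9/32 sites differ → p = 0.28125, d = −0.75 ln(1 − 0.375) = 0.352503 ≈ 0.3525.
seq1–seq3: 12/32 sites differ → p = 0.375, d = −0.75 ln(1 − 0.5) = 0.519860 ≈ 0.5199.
seq2–seq3: 9/32 sites differ → p = 0.28125, d = −0.75 ln(1 − 0.375) = 0.352503 ≈ 0.3525.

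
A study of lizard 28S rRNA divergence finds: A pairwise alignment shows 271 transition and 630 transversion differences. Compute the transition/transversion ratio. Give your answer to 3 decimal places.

0.430

R = 271/630 = 0.430158… ≈ 0.430 (to 3 d.p.).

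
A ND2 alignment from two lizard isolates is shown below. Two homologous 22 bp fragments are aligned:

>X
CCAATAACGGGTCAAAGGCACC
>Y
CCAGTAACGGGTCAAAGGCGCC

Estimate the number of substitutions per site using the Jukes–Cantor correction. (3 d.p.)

0.097

The sequences differ at 2 of 22 sites (4, 20), so p = 2/22 ≈ 0.090909.
d = −(3/4) ln(1 − 4p/3) = −0.75 ln(1 − 0.121212) = −0.75 ln(0.878788)
  = −0.75 × (-0.129212) = 0.096909 substitutions/site.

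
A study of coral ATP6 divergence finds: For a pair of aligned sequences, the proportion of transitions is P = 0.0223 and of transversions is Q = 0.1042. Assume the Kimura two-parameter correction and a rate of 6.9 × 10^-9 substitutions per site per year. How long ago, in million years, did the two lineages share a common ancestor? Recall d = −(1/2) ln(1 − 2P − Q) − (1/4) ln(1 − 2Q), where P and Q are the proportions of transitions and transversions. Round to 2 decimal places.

Under the Kimura two-parameter model, d = −½ ln(1 − 2P − Q) − ¼ ln(1 − 2Q).
1 − 2P − Q = 0.8512, giving −½ ln(0.8512) = 0.080554.
1 − 2Q = 0.7916, giving −¼ ln(0.7916) = 0.058425.
d = 0.080554 + 0.058425 = 0.138979.
Under a molecular clock d = 2μt, so t = d/(2μ) = 0.138979 / (2 × 6.9 × 10^-9) = 10.07 million years.

10.07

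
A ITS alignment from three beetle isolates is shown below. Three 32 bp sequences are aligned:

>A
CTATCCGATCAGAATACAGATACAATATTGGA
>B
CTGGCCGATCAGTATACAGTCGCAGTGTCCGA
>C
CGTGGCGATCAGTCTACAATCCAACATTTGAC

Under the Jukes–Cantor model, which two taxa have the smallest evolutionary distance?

A and B

A–B: 10/32 differ, p = 0.313, d = 0.404.
A–C: 16/32 differ, p = 0.500, d = 0.824.
B–C: 14/32 differ, p = 0.438, d = 0.657.
The smallest distance is between A and B.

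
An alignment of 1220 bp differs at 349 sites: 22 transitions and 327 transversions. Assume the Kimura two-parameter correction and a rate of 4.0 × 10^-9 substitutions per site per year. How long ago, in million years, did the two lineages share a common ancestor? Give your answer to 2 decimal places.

46.66

P = 22/1220 ≈ 0.018033 and Q = 327/1220 ≈ 0.268033.
Under the Kimura two-parameter model, d = −½ ln(1 − 2P − Q) − ¼ ln(1 − 2Q).
1 − 2P − Q = 0.695901, giving −½ ln(0.695901) = 0.181274.
1 − 2Q = 0.463934, giving −¼ ln(0.463934) = 0.192003.
d = 0.181274 + 0.192003 = 0.373277.
Under a molecular clock d = 2μt, so t = d/(2μ) = 0.373277 / (2 × 4.0 × 10^-9) = 46.66 million years.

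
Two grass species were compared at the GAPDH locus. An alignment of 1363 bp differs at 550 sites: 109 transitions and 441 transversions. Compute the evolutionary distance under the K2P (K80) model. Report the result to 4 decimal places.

0.5907

P = 109/1363 ≈ 0.079971 and Q = 441/1363 ≈ 0.323551.
Under the Kimura two-parameter model, d = −½ ln(1 − 2P − Q) − ¼ ln(1 − 2Q).
1 − 2P − Q = 0.516507, giving −½ ln(0.516507) = 0.330333.
1 − 2Q = 0.352898, giving −¼ ln(0.352898) = 0.260394.
d = 0.330333 + 0.260394 = 0.590727.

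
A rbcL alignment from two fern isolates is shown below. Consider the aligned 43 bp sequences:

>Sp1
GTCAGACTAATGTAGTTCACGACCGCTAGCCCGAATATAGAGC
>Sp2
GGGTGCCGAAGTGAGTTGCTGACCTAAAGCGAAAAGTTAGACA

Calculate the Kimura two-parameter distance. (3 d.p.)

0.921

Of 43 sites, 2 differences are transitions and 19 are transversions, so P = 2/43 ≈ 0.046512 and Q = 19/43 ≈ 0.44186.
Under the Kimura two-parameter model, d = −½ ln(1 − 2P − Q) − ¼ ln(1 − 2Q).
1 − 2P − Q = 0.465116, giving −½ ln(0.465116) = 0.382734.
1 − 2Q = 0.11628, giving −¼ ln(0.11628) = 0.537939.
d = 0.382734 + 0.537939 = 0.920673.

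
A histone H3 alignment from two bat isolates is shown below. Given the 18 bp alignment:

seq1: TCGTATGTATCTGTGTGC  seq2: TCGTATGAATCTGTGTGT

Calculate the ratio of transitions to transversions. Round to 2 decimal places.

1.00

Transitions are A↔G and C↔T; transversions are all other mismatches.
Transitions: 1. Transversions: 1.
R = 1/1 = 1.00.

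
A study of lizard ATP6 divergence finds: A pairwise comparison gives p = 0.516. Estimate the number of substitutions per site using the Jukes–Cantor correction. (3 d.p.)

d = −(3/4) ln(1 − 4p/3) = −0.75 ln(1 − 0.688) = −0.75 ln(0.312)
  = −0.75 × (-1.164752) = 0.873564 substitutions/site.

0.874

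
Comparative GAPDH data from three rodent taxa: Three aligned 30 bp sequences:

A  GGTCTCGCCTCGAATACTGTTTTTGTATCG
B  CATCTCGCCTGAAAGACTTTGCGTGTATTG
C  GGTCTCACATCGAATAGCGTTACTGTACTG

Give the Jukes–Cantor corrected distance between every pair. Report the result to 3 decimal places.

d(A,B) = 0.441, d(A,C) = 0.330, d(B,C) = 0.730

A–B: 10/30 sites differ → p ≈ 0.333333, d = −0.75 ln(1 − 0.444444) = 0.440839 ≈ 0.441.
A–C: 8/30 sites differ → p ≈ 0.266667, d = −0.75 ln(1 − 0.355556) = 0.329526 ≈ 0.330.
B–C: 14/30 sites differ → p ≈ 0.466667, d = −0.75 ln(1 − 0.622223) = 0.730088 ≈ 0.730.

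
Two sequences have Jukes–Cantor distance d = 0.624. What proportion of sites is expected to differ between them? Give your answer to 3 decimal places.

p = (3/4)(1 − e^(−4d/3)) = 0.75 × (1 − e^(-0.832)) = 0.75 × (1 − 0.435178) = 0.423617.

0.424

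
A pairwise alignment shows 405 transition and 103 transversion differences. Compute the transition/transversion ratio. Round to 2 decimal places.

R = 405/103 = 3.932038… ≈ 3.93 (to 2 d.p.).

3.93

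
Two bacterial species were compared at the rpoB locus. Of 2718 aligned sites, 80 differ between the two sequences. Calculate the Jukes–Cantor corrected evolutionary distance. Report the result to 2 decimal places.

0.03

p = 80/2718 ≈ 0.029433.
d = −(3/4) ln(1 − 4p/3) = −0.75 ln(1 − 0.039244) = −0.75 ln(0.960756)
  = −0.75 × (-0.040035) = 0.030026 substitutions/site.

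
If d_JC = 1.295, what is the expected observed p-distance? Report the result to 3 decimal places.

0.617

p = (3/4)(1 − e^(−4d/3)) = 0.75 × (1 − e^(-1.726667)) = 0.75 × (1 − 0.177876) = 0.616593.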